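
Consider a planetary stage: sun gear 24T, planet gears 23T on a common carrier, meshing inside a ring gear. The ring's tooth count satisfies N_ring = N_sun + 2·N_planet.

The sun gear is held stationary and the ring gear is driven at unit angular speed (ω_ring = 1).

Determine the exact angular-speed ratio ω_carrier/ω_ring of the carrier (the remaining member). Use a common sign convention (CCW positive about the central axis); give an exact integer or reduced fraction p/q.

35/47

N_ring = 24 + 2·23 = 70
24(ω_s−ω_c) = −70(ω_r−ω_c),  ω_s=0, ω_r=1
24(0−ω_c) = −70(1−ω_c)  ⇒  94ω_c = 70  ⇒  ω_c = 35/47
ω_c/ω_r = 35/47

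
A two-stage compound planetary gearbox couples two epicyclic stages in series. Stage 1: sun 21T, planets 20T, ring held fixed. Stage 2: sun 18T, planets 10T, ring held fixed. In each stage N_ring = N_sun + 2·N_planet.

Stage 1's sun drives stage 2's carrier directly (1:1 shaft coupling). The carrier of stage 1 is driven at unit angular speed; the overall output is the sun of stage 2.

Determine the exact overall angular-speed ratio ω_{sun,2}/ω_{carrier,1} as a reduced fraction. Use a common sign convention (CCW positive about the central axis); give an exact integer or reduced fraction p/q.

328/27

Stage 1: N_ring = 21 + 2·20 = 61
Stage 1: 21(ω_s−ω_c) = −61(ω_r−ω_c),  ω_r=0, ω_c=1
Stage 1: ω_s = 1 − (61/21)(0−1) = 82/21
  ⇒ ω_s¹/ω_c¹ = 82/21
Stage 2: N_ring = 18 + 2·10 = 38
Stage 2: 18(ω_s−ω_c) = −38(ω_r−ω_c),  ω_r=0, ω_c=1
Stage 2: ω_s = 1 − (38/18)(0−1) = 28/9
  ⇒ ω_s²/ω_c² = 28/9
Coupling ω_c² = ω_s¹ ⇒ overall = 82/21 × 28/9 = 328/27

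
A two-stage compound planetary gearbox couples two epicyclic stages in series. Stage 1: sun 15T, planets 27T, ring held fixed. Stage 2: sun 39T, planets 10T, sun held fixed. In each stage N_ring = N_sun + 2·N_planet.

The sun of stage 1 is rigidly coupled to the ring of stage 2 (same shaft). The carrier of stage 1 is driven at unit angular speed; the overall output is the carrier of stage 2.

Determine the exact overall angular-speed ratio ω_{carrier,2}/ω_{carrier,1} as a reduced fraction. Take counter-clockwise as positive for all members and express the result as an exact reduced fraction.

118/35

Stage 1: N_ring = 15 + 2·27 = 69
Stage 1: 15(ω_s−ω_c) = −69(ω_r−ω_c),  ω_r=0, ω_c=1
Stage 1: ω_s = 1 − (69/15)(0−1) = 28/5
  ⇒ ω_s¹/ω_c¹ = 28/5
Stage 2: N_ring = 39 + 2·10 = 59
Stage 2: 39(ω_s−ω_c) = −59(ω_r−ω_c),  ω_s=0, ω_r=1
Stage 2: 39(0−ω_c) = −59(1−ω_c)  ⇒  98ω_c = 59  ⇒  ω_c = 59/98
  ⇒ ω_c²/ω_r² = 59/98
Coupling ω_r² = ω_s¹ ⇒ overall = 28/5 × 59/98 = 118/35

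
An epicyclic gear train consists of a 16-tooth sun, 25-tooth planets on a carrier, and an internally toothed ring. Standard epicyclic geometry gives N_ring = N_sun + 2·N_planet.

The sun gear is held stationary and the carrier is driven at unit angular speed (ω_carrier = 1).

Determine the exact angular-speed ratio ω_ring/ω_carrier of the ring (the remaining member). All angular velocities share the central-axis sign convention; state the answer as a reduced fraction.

41/33

N_ring = 16 + 2·25 = 66
16(ω_s−ω_c) = −66(ω_r−ω_c),  ω_s=0, ω_c=1
ω_r = 1 − (16/66)(0−1) = 41/33
ω_r/ω_c = 41/33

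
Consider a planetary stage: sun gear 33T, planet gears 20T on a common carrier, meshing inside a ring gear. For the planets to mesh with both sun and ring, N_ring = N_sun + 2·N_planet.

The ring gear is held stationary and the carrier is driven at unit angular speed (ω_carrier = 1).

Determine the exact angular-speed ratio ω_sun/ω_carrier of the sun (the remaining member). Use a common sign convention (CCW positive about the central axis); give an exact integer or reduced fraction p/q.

N_ring = 33 + 2·20 = 73
33(ω_s−ω_c) = −73(ω_r−ω_c),  ω_r=0, ω_c=1
ω_s = 1 − (73/33)(0−1) = 106/33
ω_s/ω_c = 106/33

106/33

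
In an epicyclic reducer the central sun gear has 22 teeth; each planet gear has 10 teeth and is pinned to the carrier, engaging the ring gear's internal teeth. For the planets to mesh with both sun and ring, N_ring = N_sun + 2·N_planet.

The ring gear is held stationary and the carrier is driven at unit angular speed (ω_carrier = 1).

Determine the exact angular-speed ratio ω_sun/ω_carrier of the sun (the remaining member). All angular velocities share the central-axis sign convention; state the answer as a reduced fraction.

32/11

N_ring = 22 + 2·10 = 42
22(ω_s−ω_c) = −42(ω_r−ω_c),  ω_r=0, ω_c=1
ω_s = 1 − (42/22)(0−1) = 32/11
ω_s/ω_c = 32/11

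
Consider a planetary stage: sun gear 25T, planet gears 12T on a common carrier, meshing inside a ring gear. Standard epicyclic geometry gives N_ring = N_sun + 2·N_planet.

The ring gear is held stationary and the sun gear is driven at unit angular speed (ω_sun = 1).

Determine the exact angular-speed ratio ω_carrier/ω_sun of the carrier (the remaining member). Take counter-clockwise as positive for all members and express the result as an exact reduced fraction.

N_ring = 25 + 2·12 = 49
25(ω_s−ω_c) = −49(ω_r−ω_c),  ω_r=0, ω_s=1
25(1−ω_c) = −49(0−ω_c)  ⇒  74ω_c = 25  ⇒  ω_c = 25/74
ω_c/ω_s = 25/74

25/74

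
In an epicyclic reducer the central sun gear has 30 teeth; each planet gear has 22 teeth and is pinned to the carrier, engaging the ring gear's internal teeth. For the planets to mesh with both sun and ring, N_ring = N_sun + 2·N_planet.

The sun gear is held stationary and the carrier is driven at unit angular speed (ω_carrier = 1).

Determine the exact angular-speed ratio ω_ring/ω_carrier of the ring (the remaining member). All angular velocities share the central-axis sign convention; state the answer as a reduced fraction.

N_ring = 30 + 2·22 = 74
30(ω_s−ω_c) = −74(ω_r−ω_c),  ω_s=0, ω_c=1
ω_r = 1 − (30/74)(0−1) = 52/37
ω_r/ω_c = 52/37

52/37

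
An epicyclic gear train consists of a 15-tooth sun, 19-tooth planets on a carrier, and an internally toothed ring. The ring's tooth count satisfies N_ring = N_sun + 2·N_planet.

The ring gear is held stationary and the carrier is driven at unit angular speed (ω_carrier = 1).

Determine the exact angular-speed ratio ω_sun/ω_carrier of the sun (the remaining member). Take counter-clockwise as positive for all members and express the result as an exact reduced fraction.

68/15

N_ring = 15 + 2·19 = 53
15(ω_s−ω_c) = −53(ω_r−ω_c),  ω_r=0, ω_c=1
ω_s = 1 − (53/15)(0−1) = 68/15
ω_s/ω_c = 68/15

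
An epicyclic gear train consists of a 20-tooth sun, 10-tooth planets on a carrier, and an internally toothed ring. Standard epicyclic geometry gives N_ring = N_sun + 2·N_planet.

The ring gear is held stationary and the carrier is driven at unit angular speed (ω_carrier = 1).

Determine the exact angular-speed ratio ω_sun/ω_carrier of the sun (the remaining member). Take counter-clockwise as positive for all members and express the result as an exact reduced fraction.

3

N_ring = 20 + 2·10 = 40
20(ω_s−ω_c) = −40(ω_r−ω_c),  ω_r=0, ω_c=1
ω_s = 1 − (40/20)(0−1) = 3
ω_s/ω_c = 3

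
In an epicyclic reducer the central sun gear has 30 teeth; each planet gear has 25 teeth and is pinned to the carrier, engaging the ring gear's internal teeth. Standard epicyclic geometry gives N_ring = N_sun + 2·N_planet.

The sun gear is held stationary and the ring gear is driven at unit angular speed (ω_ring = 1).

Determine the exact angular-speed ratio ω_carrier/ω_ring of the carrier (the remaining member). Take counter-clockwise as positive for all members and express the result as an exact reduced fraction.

N_ring = 30 + 2·25 = 80
30(ω_s−ω_c) = −80(ω_r−ω_c),  ω_s=0, ω_r=1
30(0−ω_c) = −80(1−ω_c)  ⇒  110ω_c = 80  ⇒  ω_c = 8/11
ω_c/ω_r = 8/11

8/11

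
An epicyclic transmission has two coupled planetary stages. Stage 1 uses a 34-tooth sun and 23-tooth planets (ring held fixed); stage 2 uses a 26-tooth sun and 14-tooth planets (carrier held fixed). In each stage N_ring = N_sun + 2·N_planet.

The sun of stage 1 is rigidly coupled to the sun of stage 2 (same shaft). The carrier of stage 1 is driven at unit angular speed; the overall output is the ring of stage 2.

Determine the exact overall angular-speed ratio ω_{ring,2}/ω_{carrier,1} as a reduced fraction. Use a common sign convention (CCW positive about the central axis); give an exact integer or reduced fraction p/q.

Stage 1: N_ring = 34 + 2·23 = 80
Stage 1: 34(ω_s−ω_c) = −80(ω_r−ω_c),  ω_r=0, ω_c=1
Stage 1: ω_s = 1 − (80/34)(0−1) = 57/17
  ⇒ ω_s¹/ω_c¹ = 57/17
Stage 2: N_ring = 26 + 2·14 = 54
Stage 2: 26(ω_s−ω_c) = −54(ω_r−ω_c),  ω_c=0, ω_s=1
Stage 2: ω_r = 0 − (26/54)(1−0) = -13/27
  ⇒ ω_r²/ω_s² = -13/27
Coupling ω_s² = ω_s¹ ⇒ overall = 57/17 × -13/27 = -247/153

-247/153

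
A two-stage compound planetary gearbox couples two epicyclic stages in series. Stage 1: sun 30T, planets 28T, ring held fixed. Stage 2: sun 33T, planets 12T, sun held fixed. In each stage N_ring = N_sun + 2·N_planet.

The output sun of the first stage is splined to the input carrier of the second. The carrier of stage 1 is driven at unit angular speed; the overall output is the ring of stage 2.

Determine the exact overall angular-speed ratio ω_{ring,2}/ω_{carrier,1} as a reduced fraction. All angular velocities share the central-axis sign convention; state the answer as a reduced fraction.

116/19

Stage 1: N_ring = 30 + 2·28 = 86
Stage 1: 30(ω_s−ω_c) = −86(ω_r−ω_c),  ω_r=0, ω_c=1
Stage 1: ω_s = 1 − (86/30)(0−1) = 58/15
  ⇒ ω_s¹/ω_c¹ = 58/15
Stage 2: N_ring = 33 + 2·12 = 57
Stage 2: 33(ω_s−ω_c) = −57(ω_r−ω_c),  ω_s=0, ω_c=1
Stage 2: ω_r = 1 − (33/57)(0−1) = 30/19
  ⇒ ω_r²/ω_c² = 30/19
Coupling ω_c² = ω_s¹ ⇒ overall = 58/15 × 30/19 = 116/19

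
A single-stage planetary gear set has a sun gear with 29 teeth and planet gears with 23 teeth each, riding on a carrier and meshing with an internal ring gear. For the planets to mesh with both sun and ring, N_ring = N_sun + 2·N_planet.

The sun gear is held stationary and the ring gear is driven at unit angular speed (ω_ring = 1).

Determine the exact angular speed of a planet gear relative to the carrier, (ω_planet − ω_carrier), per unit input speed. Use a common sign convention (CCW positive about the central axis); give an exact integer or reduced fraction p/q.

2175/2392

N_ring = 29 + 2·23 = 75
29(ω_s−ω_c) = −75(ω_r−ω_c),  ω_s=0, ω_r=1
29(0−ω_c) = −75(1−ω_c)  ⇒  104ω_c = 75  ⇒  ω_c = 75/104
sun–planet: 29·(0−75/104) = −23·(ω_p−ω_c)  ⇒  ω_p−ω_c = −(29/23)·(-75/104) = 2175/2392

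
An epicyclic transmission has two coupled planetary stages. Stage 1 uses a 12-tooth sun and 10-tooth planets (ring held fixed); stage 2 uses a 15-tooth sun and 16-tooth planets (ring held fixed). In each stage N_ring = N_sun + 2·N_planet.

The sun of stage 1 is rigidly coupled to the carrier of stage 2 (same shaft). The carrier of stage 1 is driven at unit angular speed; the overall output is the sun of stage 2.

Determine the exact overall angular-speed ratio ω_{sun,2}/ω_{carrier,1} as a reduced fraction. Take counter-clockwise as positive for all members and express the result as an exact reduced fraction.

Stage 1: N_ring = 12 + 2·10 = 32
Stage 1: 12(ω_s−ω_c) = −32(ω_r−ω_c),  ω_r=0, ω_c=1
Stage 1: ω_s = 1 − (32/12)(0−1) = 11/3
  ⇒ ω_s¹/ω_c¹ = 11/3
Stage 2: N_ring = 15 + 2·16 = 47
Stage 2: 15(ω_s−ω_c) = −47(ω_r−ω_c),  ω_r=0, ω_c=1
Stage 2: ω_s = 1 − (47/15)(0−1) = 62/15
  ⇒ ω_s²/ω_c² = 62/15
Coupling ω_c² = ω_s¹ ⇒ overall = 11/3 × 62/15 = 682/45

682/45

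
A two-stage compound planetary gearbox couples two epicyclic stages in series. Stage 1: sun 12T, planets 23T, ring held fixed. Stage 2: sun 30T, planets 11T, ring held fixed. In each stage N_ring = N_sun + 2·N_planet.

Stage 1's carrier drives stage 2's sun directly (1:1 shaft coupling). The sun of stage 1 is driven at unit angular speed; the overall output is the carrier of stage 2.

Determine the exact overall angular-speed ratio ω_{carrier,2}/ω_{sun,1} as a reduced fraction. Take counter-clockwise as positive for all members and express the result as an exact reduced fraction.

Stage 1: N_ring = 12 + 2·23 = 58
Stage 1: 12(ω_s−ω_c) = −58(ω_r−ω_c),  ω_r=0, ω_s=1
Stage 1: 12(1−ω_c) = −58(0−ω_c)  ⇒  70ω_c = 12  ⇒  ω_c = 6/35
  ⇒ ω_c¹/ω_s¹ = 6/35
Stage 2: N_ring = 30 + 2·11 = 52
Stage 2: 30(ω_s−ω_c) = −52(ω_r−ω_c),  ω_r=0, ω_s=1
Stage 2: 30(1−ω_c) = −52(0−ω_c)  ⇒  82ω_c = 30  ⇒  ω_c = 15/41
  ⇒ ω_c²/ω_s² = 15/41
Coupling ω_s² = ω_c¹ ⇒ overall = 6/35 × 15/41 = 18/287

18/287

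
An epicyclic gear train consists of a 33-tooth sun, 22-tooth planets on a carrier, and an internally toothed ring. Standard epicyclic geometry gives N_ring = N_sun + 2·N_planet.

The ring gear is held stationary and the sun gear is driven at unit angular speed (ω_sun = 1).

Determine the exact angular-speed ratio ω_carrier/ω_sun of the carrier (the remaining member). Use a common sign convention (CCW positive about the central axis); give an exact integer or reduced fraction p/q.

3/10

N_ring = 33 + 2·22 = 77
33(ω_s−ω_c) = −77(ω_r−ω_c),  ω_r=0, ω_s=1
33(1−ω_c) = −77(0−ω_c)  ⇒  110ω_c = 33  ⇒  ω_c = 3/10
ω_c/ω_s = 3/10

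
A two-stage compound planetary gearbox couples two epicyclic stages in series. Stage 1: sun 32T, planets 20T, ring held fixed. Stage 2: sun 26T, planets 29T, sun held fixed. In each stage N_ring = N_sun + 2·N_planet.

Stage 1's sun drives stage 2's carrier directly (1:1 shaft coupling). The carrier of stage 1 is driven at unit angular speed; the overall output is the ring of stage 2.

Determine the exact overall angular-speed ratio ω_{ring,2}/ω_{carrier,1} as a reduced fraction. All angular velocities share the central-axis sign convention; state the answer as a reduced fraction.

Stage 1: N_ring = 32 + 2·20 = 72
Stage 1: 32(ω_s−ω_c) = −72(ω_r−ω_c),  ω_r=0, ω_c=1
Stage 1: ω_s = 1 − (72/32)(0−1) = 13/4
  ⇒ ω_s¹/ω_c¹ = 13/4
Stage 2: N_ring = 26 + 2·29 = 84
Stage 2: 26(ω_s−ω_c) = −84(ω_r−ω_c),  ω_s=0, ω_c=1
Stage 2: ω_r = 1 − (26/84)(0−1) = 55/42
  ⇒ ω_r²/ω_c² = 55/42
Coupling ω_c² = ω_s¹ ⇒ overall = 13/4 × 55/42 = 715/168

715/168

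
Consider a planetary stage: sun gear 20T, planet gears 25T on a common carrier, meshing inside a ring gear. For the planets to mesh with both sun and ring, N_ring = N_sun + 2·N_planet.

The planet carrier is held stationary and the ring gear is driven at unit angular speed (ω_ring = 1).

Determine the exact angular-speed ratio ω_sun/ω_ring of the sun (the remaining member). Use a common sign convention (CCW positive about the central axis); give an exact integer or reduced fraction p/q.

-7/2

N_ring = 20 + 2·25 = 70
20(ω_s−ω_c) = −70(ω_r−ω_c),  ω_c=0, ω_r=1
ω_s = 0 − (70/20)(1−0) = -7/2
ω_s/ω_r = -7/2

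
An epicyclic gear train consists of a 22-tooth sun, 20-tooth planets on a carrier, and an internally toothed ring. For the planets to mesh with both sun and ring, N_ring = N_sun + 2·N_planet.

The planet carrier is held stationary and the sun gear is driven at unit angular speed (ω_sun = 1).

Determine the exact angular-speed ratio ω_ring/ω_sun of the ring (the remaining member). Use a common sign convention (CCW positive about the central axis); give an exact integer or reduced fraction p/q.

-11/31

N_ring = 22 + 2·20 = 62
22(ω_s−ω_c) = −62(ω_r−ω_c),  ω_c=0, ω_s=1
ω_r = 0 − (22/62)(1−0) = -11/31
ω_r/ω_s = -11/31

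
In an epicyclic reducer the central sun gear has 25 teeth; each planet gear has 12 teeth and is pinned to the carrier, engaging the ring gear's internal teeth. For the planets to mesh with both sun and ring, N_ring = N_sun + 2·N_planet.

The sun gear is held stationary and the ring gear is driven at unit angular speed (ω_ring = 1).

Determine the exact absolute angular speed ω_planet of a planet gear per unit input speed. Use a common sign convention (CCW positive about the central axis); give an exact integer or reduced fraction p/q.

49/24

N_ring = 25 + 2·12 = 49
25(ω_s−ω_c) = −49(ω_r−ω_c),  ω_s=0, ω_r=1
25(0−ω_c) = −49(1−ω_c)  ⇒  74ω_c = 49  ⇒  ω_c = 49/74
sun–planet: 25·(0−49/74) = −12·(ω_p−ω_c)  ⇒  ω_p−ω_c = −(25/12)·(-49/74) = 1225/888
ω_p = 49/74 + 1225/888 = 49/24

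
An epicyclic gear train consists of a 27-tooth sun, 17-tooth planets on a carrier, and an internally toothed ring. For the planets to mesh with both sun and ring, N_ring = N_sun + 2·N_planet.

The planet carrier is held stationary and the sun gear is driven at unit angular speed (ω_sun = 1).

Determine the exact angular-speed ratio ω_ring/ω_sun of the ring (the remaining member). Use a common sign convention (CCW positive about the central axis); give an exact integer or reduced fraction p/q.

-27/61

N_ring = 27 + 2·17 = 61
27(ω_s−ω_c) = −61(ω_r−ω_c),  ω_c=0, ω_s=1
ω_r = 0 − (27/61)(1−0) = -27/61
ω_r/ω_s = -27/61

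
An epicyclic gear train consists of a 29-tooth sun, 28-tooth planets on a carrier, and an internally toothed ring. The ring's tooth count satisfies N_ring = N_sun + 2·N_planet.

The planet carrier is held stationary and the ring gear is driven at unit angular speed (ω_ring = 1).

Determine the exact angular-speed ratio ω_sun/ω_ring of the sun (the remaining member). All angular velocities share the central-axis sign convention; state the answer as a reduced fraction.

-85/29

N_ring = 29 + 2·28 = 85
29(ω_s−ω_c) = −85(ω_r−ω_c),  ω_c=0, ω_r=1
ω_s = 0 − (85/29)(1−0) = -85/29
ω_s/ω_r = -85/29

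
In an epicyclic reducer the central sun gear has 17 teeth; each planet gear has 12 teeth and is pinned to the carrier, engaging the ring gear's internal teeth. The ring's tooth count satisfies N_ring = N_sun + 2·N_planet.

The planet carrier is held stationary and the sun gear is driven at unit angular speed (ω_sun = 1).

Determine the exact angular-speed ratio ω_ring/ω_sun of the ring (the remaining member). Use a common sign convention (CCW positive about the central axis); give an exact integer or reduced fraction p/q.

N_ring = 17 + 2·12 = 41
17(ω_s−ω_c) = −41(ω_r−ω_c),  ω_c=0, ω_s=1
ω_r = 0 − (17/41)(1−0) = -17/41
ω_r/ω_s = -17/41

-17/41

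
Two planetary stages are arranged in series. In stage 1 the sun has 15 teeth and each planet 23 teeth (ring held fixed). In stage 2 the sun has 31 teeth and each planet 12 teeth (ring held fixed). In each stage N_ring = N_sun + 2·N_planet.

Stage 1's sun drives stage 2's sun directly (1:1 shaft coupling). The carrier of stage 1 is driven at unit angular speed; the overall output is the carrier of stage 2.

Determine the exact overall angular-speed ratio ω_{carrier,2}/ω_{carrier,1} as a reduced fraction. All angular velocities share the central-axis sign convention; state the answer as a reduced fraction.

Stage 1: N_ring = 15 + 2·23 = 61
Stage 1: 15(ω_s−ω_c) = −61(ω_r−ω_c),  ω_r=0, ω_c=1
Stage 1: ω_s = 1 − (61/15)(0−1) = 76/15
  ⇒ ω_s¹/ω_c¹ = 76/15
Stage 2: N_ring = 31 + 2·12 = 55
Stage 2: 31(ω_s−ω_c) = −55(ω_r−ω_c),  ω_r=0, ω_s=1
Stage 2: 31(1−ω_c) = −55(0−ω_c)  ⇒  86ω_c = 31  ⇒  ω_c = 31/86
  ⇒ ω_c²/ω_s² = 31/86
Coupling ω_s² = ω_s¹ ⇒ overall = 76/15 × 31/86 = 1178/645

1178/645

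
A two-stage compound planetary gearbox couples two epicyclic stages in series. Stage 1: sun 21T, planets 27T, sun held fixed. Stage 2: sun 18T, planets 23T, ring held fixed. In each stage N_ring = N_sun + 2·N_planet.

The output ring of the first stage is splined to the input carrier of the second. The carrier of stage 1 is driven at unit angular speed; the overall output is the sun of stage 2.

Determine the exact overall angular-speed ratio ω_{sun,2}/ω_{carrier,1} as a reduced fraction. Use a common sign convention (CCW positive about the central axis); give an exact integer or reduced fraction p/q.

1312/225

Stage 1: N_ring = 21 + 2·27 = 75
Stage 1: 21(ω_s−ω_c) = −75(ω_r−ω_c),  ω_s=0, ω_c=1
Stage 1: ω_r = 1 − (21/75)(0−1) = 32/25
  ⇒ ω_r¹/ω_c¹ = 32/25
Stage 2: N_ring = 18 + 2·23 = 64
Stage 2: 18(ω_s−ω_c) = −64(ω_r−ω_c),  ω_r=0, ω_c=1
Stage 2: ω_s = 1 − (64/18)(0−1) = 41/9
  ⇒ ω_s²/ω_c² = 41/9
Coupling ω_c² = ω_r¹ ⇒ overall = 32/25 × 41/9 = 1312/225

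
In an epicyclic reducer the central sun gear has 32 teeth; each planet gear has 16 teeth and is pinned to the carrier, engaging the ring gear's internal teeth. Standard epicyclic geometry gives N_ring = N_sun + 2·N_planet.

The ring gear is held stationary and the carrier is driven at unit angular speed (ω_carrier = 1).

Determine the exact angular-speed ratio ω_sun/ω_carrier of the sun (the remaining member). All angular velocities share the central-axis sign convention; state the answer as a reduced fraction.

3

N_ring = 32 + 2·16 = 64
32(ω_s−ω_c) = −64(ω_r−ω_c),  ω_r=0, ω_c=1
ω_s = 1 − (64/32)(0−1) = 3
ω_s/ω_c = 3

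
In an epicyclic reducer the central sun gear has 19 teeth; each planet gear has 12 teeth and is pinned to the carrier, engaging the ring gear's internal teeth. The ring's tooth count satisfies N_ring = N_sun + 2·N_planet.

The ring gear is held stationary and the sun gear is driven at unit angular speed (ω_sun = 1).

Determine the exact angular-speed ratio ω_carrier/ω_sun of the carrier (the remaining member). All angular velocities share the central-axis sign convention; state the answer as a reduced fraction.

N_ring = 19 + 2·12 = 43
19(ω_s−ω_c) = −43(ω_r−ω_c),  ω_r=0, ω_s=1
19(1−ω_c) = −43(0−ω_c)  ⇒  62ω_c = 19  ⇒  ω_c = 19/62
ω_c/ω_s = 19/62

19/62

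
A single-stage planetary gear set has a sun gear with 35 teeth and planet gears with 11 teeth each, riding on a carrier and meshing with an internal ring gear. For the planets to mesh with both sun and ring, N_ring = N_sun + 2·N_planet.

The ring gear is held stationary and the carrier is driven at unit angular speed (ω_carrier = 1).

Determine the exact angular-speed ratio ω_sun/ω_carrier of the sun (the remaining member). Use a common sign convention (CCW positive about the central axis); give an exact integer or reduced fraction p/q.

92/35

N_ring = 35 + 2·11 = 57
35(ω_s−ω_c) = −57(ω_r−ω_c),  ω_r=0, ω_c=1
ω_s = 1 − (57/35)(0−1) = 92/35
ω_s/ω_c = 92/35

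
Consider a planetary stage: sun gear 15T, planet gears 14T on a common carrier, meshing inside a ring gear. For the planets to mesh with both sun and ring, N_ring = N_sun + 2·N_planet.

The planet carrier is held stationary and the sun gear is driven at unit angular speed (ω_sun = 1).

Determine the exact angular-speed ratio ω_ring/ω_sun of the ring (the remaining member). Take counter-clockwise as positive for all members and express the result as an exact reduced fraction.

N_ring = 15 + 2·14 = 43
15(ω_s−ω_c) = −43(ω_r−ω_c),  ω_c=0, ω_s=1
ω_r = 0 − (15/43)(1−0) = -15/43
ω_r/ω_s = -15/43

-15/43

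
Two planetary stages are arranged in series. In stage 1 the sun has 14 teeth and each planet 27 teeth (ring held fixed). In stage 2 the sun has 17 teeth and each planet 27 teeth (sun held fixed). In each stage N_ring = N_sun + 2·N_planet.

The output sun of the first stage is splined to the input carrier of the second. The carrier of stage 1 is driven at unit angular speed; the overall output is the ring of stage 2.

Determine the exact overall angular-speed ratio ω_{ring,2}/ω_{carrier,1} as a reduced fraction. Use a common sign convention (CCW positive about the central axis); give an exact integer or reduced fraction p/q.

3608/497

Stage 1: N_ring = 14 + 2·27 = 68
Stage 1: 14(ω_s−ω_c) = −68(ω_r−ω_c),  ω_r=0, ω_c=1
Stage 1: ω_s = 1 − (68/14)(0−1) = 41/7
  ⇒ ω_s¹/ω_c¹ = 41/7
Stage 2: N_ring = 17 + 2·27 = 71
Stage 2: 17(ω_s−ω_c) = −71(ω_r−ω_c),  ω_s=0, ω_c=1
Stage 2: ω_r = 1 − (17/71)(0−1) = 88/71
  ⇒ ω_r²/ω_c² = 88/71
Coupling ω_c² = ω_s¹ ⇒ overall = 41/7 × 88/71 = 3608/497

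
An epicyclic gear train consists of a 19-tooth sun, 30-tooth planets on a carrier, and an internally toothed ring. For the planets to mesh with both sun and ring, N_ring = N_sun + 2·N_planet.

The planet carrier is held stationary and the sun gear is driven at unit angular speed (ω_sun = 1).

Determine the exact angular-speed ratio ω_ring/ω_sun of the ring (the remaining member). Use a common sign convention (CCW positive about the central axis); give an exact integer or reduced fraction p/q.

N_ring = 19 + 2·30 = 79
19(ω_s−ω_c) = −79(ω_r−ω_c),  ω_c=0, ω_s=1
ω_r = 0 − (19/79)(1−0) = -19/79
ω_r/ω_s = -19/79

-19/79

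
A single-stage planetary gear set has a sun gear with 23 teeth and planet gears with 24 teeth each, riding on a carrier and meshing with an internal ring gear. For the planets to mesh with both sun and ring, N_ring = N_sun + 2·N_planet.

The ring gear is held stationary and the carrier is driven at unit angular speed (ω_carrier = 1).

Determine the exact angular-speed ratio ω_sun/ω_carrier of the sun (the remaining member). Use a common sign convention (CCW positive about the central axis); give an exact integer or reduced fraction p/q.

94/23

N_ring = 23 + 2·24 = 71
23(ω_s−ω_c) = −71(ω_r−ω_c),  ω_r=0, ω_c=1
ω_s = 1 − (71/23)(0−1) = 94/23
ω_s/ω_c = 94/23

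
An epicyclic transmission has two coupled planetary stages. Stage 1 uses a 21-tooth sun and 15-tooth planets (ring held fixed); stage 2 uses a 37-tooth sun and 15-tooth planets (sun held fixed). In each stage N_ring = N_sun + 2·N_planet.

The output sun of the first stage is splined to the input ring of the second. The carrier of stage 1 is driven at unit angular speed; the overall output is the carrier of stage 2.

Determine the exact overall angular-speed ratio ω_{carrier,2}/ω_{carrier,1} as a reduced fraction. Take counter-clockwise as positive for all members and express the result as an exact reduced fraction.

201/91

Stage 1: N_ring = 21 + 2·15 = 51
Stage 1: 21(ω_s−ω_c) = −51(ω_r−ω_c),  ω_r=0, ω_c=1
Stage 1: ω_s = 1 − (51/21)(0−1) = 24/7
  ⇒ ω_s¹/ω_c¹ = 24/7
Stage 2: N_ring = 37 + 2·15 = 67
Stage 2: 37(ω_s−ω_c) = −67(ω_r−ω_c),  ω_s=0, ω_r=1
Stage 2: 37(0−ω_c) = −67(1−ω_c)  ⇒  104ω_c = 67  ⇒  ω_c = 67/104
  ⇒ ω_c²/ω_r² = 67/104
Coupling ω_r² = ω_s¹ ⇒ overall = 24/7 × 67/104 = 201/91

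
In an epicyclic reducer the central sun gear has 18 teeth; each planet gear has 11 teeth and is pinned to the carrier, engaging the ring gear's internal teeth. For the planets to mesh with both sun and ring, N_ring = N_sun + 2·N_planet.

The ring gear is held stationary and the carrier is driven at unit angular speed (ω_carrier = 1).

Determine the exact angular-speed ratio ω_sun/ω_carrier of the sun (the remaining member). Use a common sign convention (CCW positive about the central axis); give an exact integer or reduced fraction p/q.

29/9

N_ring = 18 + 2·11 = 40
18(ω_s−ω_c) = −40(ω_r−ω_c),  ω_r=0, ω_c=1
ω_s = 1 − (40/18)(0−1) = 29/9
ω_s/ω_c = 29/9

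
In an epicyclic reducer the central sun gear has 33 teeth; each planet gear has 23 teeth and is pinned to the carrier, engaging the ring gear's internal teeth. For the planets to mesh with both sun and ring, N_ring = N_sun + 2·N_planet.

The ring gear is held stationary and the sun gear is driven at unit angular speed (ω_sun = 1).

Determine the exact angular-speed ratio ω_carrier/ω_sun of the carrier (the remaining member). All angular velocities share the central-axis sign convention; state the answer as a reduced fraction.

33/112

N_ring = 33 + 2·23 = 79
33(ω_s−ω_c) = −79(ω_r−ω_c),  ω_r=0, ω_s=1
33(1−ω_c) = −79(0−ω_c)  ⇒  112ω_c = 33  ⇒  ω_c = 33/112
ω_c/ω_s = 33/112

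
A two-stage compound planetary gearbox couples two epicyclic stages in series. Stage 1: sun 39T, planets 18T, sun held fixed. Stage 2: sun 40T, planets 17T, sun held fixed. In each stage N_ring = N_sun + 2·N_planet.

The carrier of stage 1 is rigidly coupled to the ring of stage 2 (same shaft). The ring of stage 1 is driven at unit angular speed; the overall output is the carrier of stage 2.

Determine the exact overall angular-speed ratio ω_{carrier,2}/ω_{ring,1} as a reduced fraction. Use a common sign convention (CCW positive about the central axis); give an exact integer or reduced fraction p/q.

925/2166

Stage 1: N_ring = 39 + 2·18 = 75
Stage 1: 39(ω_s−ω_c) = −75(ω_r−ω_c),  ω_s=0, ω_r=1
Stage 1: 39(0−ω_c) = −75(1−ω_c)  ⇒  114ω_c = 75  ⇒  ω_c = 25/38
  ⇒ ω_c¹/ω_r¹ = 25/38
Stage 2: N_ring = 40 + 2·17 = 74
Stage 2: 40(ω_s−ω_c) = −74(ω_r−ω_c),  ω_s=0, ω_r=1
Stage 2: 40(0−ω_c) = −74(1−ω_c)  ⇒  114ω_c = 74  ⇒  ω_c = 37/57
  ⇒ ω_c²/ω_r² = 37/57
Coupling ω_r² = ω_c¹ ⇒ overall = 25/38 × 37/57 = 925/2166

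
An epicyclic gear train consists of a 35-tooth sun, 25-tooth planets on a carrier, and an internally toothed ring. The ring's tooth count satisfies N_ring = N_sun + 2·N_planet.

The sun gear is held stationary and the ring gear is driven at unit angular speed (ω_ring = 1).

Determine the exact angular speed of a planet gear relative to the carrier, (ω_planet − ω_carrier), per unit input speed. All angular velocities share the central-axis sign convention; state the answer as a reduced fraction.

N_ring = 35 + 2·25 = 85
35(ω_s−ω_c) = −85(ω_r−ω_c),  ω_s=0, ω_r=1
35(0−ω_c) = −85(1−ω_c)  ⇒  120ω_c = 85  ⇒  ω_c = 17/24
sun–planet: 35·(0−17/24) = −25·(ω_p−ω_c)  ⇒  ω_p−ω_c = −(35/25)·(-17/24) = 119/120

119/120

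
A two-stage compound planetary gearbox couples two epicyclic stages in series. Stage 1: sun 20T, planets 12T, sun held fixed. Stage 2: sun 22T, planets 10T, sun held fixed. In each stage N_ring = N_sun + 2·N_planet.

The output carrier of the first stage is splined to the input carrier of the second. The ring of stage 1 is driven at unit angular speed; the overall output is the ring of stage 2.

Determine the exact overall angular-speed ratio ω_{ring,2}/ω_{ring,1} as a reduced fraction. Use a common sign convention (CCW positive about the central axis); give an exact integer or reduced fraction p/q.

Stage 1: N_ring = 20 + 2·12 = 44
Stage 1: 20(ω_s−ω_c) = −44(ω_r−ω_c),  ω_s=0, ω_r=1
Stage 1: 20(0−ω_c) = −44(1−ω_c)  ⇒  64ω_c = 44  ⇒  ω_c = 11/16
  ⇒ ω_c¹/ω_r¹ = 11/16
Stage 2: N_ring = 22 + 2·10 = 42
Stage 2: 22(ω_s−ω_c) = −42(ω_r−ω_c),  ω_s=0, ω_c=1
Stage 2: ω_r = 1 − (22/42)(0−1) = 32/21
  ⇒ ω_r²/ω_c² = 32/21
Coupling ω_c² = ω_c¹ ⇒ overall = 11/16 × 32/21 = 22/21

22/21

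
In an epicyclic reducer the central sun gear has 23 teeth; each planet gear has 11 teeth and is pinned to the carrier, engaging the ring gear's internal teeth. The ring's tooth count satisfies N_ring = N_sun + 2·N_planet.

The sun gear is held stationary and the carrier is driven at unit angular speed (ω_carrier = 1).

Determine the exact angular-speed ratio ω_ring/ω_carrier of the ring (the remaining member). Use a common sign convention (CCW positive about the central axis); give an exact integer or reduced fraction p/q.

68/45

N_ring = 23 + 2·11 = 45
23(ω_s−ω_c) = −45(ω_r−ω_c),  ω_s=0, ω_c=1
ω_r = 1 − (23/45)(0−1) = 68/45
ω_r/ω_c = 68/45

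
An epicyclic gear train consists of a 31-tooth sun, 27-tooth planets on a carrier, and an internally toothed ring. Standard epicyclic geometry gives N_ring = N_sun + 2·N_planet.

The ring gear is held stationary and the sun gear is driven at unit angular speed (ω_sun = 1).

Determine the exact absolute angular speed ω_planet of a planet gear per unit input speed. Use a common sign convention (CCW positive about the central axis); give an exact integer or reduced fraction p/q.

-31/54

N_ring = 31 + 2·27 = 85
31(ω_s−ω_c) = −85(ω_r−ω_c),  ω_r=0, ω_s=1
31(1−ω_c) = −85(0−ω_c)  ⇒  116ω_c = 31  ⇒  ω_c = 31/116
sun–planet: 31·(1−31/116) = −27·(ω_p−ω_c)  ⇒  ω_p−ω_c = −(31/27)·(85/116) = -2635/3132
ω_p = 31/116 − 2635/3132 = -31/54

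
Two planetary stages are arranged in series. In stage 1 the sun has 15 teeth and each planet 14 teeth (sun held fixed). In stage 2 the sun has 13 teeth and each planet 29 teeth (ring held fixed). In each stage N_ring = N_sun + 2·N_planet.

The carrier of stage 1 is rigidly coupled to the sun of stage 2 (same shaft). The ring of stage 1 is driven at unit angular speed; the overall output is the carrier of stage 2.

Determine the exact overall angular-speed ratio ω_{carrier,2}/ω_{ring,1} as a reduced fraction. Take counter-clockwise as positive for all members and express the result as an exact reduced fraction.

Stage 1: N_ring = 15 + 2·14 = 43
Stage 1: 15(ω_s−ω_c) = −43(ω_r−ω_c),  ω_s=0, ω_r=1
Stage 1: 15(0−ω_c) = −43(1−ω_c)  ⇒  58ω_c = 43  ⇒  ω_c = 43/58
  ⇒ ω_c¹/ω_r¹ = 43/58
Stage 2: N_ring = 13 + 2·29 = 71
Stage 2: 13(ω_s−ω_c) = −71(ω_r−ω_c),  ω_r=0, ω_s=1
Stage 2: 13(1−ω_c) = −71(0−ω_c)  ⇒  84ω_c = 13  ⇒  ω_c = 13/84
  ⇒ ω_c²/ω_s² = 13/84
Coupling ω_s² = ω_c¹ ⇒ overall = 43/58 × 13/84 = 559/4872

559/4872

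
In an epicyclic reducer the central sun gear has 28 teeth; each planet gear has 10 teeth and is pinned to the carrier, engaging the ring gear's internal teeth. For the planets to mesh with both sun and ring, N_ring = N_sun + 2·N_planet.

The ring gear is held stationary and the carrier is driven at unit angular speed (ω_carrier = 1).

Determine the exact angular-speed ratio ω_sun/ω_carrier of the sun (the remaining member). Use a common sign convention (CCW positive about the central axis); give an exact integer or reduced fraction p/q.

19/7

N_ring = 28 + 2·10 = 48
28(ω_s−ω_c) = −48(ω_r−ω_c),  ω_r=0, ω_c=1
ω_s = 1 − (48/28)(0−1) = 19/7
ω_s/ω_c = 19/7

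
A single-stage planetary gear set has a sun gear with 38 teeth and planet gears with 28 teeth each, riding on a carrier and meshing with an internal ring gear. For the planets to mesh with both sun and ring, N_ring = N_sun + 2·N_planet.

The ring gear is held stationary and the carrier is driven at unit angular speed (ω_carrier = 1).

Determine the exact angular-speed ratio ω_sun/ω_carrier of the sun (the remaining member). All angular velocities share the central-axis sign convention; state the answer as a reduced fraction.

N_ring = 38 + 2·28 = 94
38(ω_s−ω_c) = −94(ω_r−ω_c),  ω_r=0, ω_c=1
ω_s = 1 − (94/38)(0−1) = 66/19
ω_s/ω_c = 66/19

66/19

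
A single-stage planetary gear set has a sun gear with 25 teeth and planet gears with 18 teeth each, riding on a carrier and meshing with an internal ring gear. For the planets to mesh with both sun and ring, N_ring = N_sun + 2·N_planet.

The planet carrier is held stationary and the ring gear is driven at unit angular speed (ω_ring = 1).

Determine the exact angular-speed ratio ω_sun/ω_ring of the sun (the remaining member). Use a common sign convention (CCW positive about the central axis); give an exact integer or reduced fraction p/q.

N_ring = 25 + 2·18 = 61
25(ω_s−ω_c) = −61(ω_r−ω_c),  ω_c=0, ω_r=1
ω_s = 0 − (61/25)(1−0) = -61/25
ω_s/ω_r = -61/25

-61/25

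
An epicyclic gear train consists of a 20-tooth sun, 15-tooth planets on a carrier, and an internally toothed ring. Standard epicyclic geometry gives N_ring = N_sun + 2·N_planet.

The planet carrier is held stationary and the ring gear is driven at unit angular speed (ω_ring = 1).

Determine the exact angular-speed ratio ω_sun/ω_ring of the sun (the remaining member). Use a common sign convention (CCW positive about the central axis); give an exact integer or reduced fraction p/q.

-5/2

N_ring = 20 + 2·15 = 50
20(ω_s−ω_c) = −50(ω_r−ω_c),  ω_c=0, ω_r=1
ω_s = 0 − (50/20)(1−0) = -5/2
ω_s/ω_r = -5/2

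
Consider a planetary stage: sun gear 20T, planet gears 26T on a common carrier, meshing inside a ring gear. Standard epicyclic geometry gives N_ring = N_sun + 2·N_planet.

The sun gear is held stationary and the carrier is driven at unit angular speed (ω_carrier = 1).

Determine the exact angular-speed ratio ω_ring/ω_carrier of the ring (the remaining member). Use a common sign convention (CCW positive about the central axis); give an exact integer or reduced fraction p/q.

23/18

N_ring = 20 + 2·26 = 72
20(ω_s−ω_c) = −72(ω_r−ω_c),  ω_s=0, ω_c=1
ω_r = 1 − (20/72)(0−1) = 23/18
ω_r/ω_c = 23/18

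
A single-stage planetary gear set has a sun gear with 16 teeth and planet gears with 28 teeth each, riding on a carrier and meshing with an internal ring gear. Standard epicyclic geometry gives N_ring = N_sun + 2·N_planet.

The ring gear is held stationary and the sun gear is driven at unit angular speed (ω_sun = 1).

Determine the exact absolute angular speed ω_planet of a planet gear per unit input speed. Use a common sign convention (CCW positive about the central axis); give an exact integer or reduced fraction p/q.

-2/7

N_ring = 16 + 2·28 = 72
16(ω_s−ω_c) = −72(ω_r−ω_c),  ω_r=0, ω_s=1
16(1−ω_c) = −72(0−ω_c)  ⇒  88ω_c = 16  ⇒  ω_c = 2/11
sun–planet: 16·(1−2/11) = −28·(ω_p−ω_c)  ⇒  ω_p−ω_c = −(16/28)·(9/11) = -36/77
ω_p = 2/11 − 36/77 = -2/7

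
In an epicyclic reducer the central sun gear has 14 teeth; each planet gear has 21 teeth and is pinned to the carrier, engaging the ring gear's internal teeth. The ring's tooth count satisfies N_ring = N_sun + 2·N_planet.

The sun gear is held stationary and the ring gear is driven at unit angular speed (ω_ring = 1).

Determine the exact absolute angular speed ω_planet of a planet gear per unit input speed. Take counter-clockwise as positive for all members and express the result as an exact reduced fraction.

4/3

N_ring = 14 + 2·21 = 56
14(ω_s−ω_c) = −56(ω_r−ω_c),  ω_s=0, ω_r=1
14(0−ω_c) = −56(1−ω_c)  ⇒  70ω_c = 56  ⇒  ω_c = 4/5
sun–planet: 14·(0−4/5) = −21·(ω_p−ω_c)  ⇒  ω_p−ω_c = −(14/21)·(-4/5) = 8/15
ω_p = 4/5 + 8/15 = 4/3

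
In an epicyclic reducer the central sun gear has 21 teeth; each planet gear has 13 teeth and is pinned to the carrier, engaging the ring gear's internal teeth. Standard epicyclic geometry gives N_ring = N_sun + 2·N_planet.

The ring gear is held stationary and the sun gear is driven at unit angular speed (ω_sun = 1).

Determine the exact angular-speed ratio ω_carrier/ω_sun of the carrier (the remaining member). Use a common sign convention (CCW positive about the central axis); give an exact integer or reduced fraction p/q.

21/68

N_ring = 21 + 2·13 = 47
21(ω_s−ω_c) = −47(ω_r−ω_c),  ω_r=0, ω_s=1
21(1−ω_c) = −47(0−ω_c)  ⇒  68ω_c = 21  ⇒  ω_c = 21/68
ω_c/ω_s = 21/68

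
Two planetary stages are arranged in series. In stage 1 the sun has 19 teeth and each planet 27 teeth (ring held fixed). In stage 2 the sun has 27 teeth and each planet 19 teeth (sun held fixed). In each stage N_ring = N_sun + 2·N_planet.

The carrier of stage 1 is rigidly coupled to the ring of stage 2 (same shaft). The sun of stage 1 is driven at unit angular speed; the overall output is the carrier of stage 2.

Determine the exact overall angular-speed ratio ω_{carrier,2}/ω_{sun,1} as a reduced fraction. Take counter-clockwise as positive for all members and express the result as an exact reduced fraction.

Stage 1: N_ring = 19 + 2·27 = 73
Stage 1: 19(ω_s−ω_c) = −73(ω_r−ω_c),  ω_r=0, ω_s=1
Stage 1: 19(1−ω_c) = −73(0−ω_c)  ⇒  92ω_c = 19  ⇒  ω_c = 19/92
  ⇒ ω_c¹/ω_s¹ = 19/92
Stage 2: N_ring = 27 + 2·19 = 65
Stage 2: 27(ω_s−ω_c) = −65(ω_r−ω_c),  ω_s=0, ω_r=1
Stage 2: 27(0−ω_c) = −65(1−ω_c)  ⇒  92ω_c = 65  ⇒  ω_c = 65/92
  ⇒ ω_c²/ω_r² = 65/92
Coupling ω_r² = ω_c¹ ⇒ overall = 19/92 × 65/92 = 1235/8464

1235/8464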